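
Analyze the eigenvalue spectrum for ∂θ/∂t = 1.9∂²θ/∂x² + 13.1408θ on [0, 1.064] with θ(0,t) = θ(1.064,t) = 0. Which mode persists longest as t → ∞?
Eigenvalues: λₙ = 1.9n²π²/1.064² - 13.1408.
First three modes:
  n=1: λ₁ = 1.9π²/1.064² - 13.1408 ≈ 3.423
  n=2: λ₂ = 7.6π²/1.064² - 13.1408 ≈ 53.116
  n=3: λ₃ = 17.1π²/1.064² - 13.1408 ≈ 135.937
Since 1.9π²/1.064² ≈ 16.564 > 13.1408, all λₙ > 0.
The n=1 mode decays slowest → dominates as t → ∞.
Asymptotic: θ ~ c₁ sin(πx/1.064) e^{-λ₁t} with decay rate λ₁ ≈ 3.423.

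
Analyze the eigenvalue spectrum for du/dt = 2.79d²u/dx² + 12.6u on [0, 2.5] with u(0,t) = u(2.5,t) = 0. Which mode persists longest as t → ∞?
Eigenvalues: λₙ = 2.79n²π²/2.5² - 12.6.
First three modes:
  n=1: λ₁ = 2.79π²/2.5² - 12.6 ≈ -8.194
  n=2: λ₂ = 11.16π²/2.5² - 12.6 ≈ 5.023
  n=3: λ₃ = 25.11π²/2.5² - 12.6 ≈ 27.052
Since 2.79π²/2.5² ≈ 4.406 < 12.6, λ₁ < 0.
The n=1 mode grows fastest (−λₙ is largest for n=1) → dominates.
Asymptotic: u ~ c₁ sin(πx/2.5) e^{8.194t} (exponential growth at rate −λ₁ ≈ 8.194).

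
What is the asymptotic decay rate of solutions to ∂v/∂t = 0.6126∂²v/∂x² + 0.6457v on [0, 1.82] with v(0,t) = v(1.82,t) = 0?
Eigenvalues: λₙ = 0.6126n²π²/1.82² - 0.6457.
First three modes:
  n=1: λ₁ = 0.6126π²/1.82² - 0.6457 ≈ 1.18
  n=2: λ₂ = 2.4504π²/1.82² - 0.6457 ≈ 6.655
  n=3: λ₃ = 5.5134π²/1.82² - 0.6457 ≈ 15.782
Since 0.6126π²/1.82² ≈ 1.825 > 0.6457, all λₙ > 0.
The n=1 mode decays slowest → dominates as t → ∞.
Asymptotic: v ~ c₁ sin(πx/1.82) e^{-λ₁t} with decay rate λ₁ ≈ 1.18.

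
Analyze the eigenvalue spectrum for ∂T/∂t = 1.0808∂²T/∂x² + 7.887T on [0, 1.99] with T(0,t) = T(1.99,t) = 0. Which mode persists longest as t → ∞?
Eigenvalues: λₙ = 1.0808n²π²/1.99² - 7.887.
First three modes:
  n=1: λ₁ = 1.0808π²/1.99² - 7.887 ≈ -5.193
  n=2: λ₂ = 4.3232π²/1.99² - 7.887 ≈ 2.888
  n=3: λ₃ = 9.7272π²/1.99² - 7.887 ≈ 16.356
Since 1.0808π²/1.99² ≈ 2.694 < 7.887, λ₁ < 0.
The n=1 mode grows fastest (−λₙ is largest for n=1) → dominates.
Asymptotic: T ~ c₁ sin(πx/1.99) e^{5.193t} (exponential growth at rate −λ₁ ≈ 5.193).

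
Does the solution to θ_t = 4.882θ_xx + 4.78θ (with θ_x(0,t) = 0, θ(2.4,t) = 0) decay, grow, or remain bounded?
θ grows unboundedly. Reaction dominates diffusion (r=4.78 > κπ²/(4L²)≈2.09); solution grows exponentially.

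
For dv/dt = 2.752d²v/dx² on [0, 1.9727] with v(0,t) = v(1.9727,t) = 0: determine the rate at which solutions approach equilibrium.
Eigenvalues: λₙ = 2.752n²π²/1.9727².
First three modes:
  n=1: λ₁ = 2.752π²/1.9727² ≈ 6.98
  n=2: λ₂ = 11.008π²/1.9727² ≈ 27.918 (4× faster decay)
  n=3: λ₃ = 24.768π²/1.9727² ≈ 62.816 (9× faster decay)
As t → ∞, higher modes decay exponentially faster. The n=1 mode dominates: v ~ c₁ sin(πx/1.9727) e^{-λ₁t}.
Decay rate: λ₁ = 2.752π²/1.9727² ≈ 6.98.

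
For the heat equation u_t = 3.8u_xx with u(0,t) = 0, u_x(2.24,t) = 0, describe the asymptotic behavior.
u → 0. Heat escapes through the Dirichlet boundary.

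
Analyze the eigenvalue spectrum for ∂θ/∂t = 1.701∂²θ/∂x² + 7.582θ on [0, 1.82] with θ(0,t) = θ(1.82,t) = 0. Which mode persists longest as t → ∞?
Eigenvalues: λₙ = 1.701n²π²/1.82² - 7.582.
First three modes:
  n=1: λ₁ = 1.701π²/1.82² - 7.582 ≈ -2.514
  n=2: λ₂ = 6.804π²/1.82² - 7.582 ≈ 12.691
  n=3: λ₃ = 15.309π²/1.82² - 7.582 ≈ 38.033
Since 1.701π²/1.82² ≈ 5.068 < 7.582, λ₁ < 0.
The n=1 mode grows fastest (−λₙ is largest for n=1) → dominates.
Asymptotic: θ ~ c₁ sin(πx/1.82) e^{2.514t} (exponential growth at rate −λ₁ ≈ 2.514).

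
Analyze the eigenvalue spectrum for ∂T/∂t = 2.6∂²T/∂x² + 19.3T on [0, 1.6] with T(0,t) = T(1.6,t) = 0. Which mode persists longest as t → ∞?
Eigenvalues: λₙ = 2.6n²π²/1.6² - 19.3.
First three modes:
  n=1: λ₁ = 2.6π²/1.6² - 19.3 ≈ -9.276
  n=2: λ₂ = 10.4π²/1.6² - 19.3 ≈ 20.795
  n=3: λ₃ = 23.4π²/1.6² - 19.3 ≈ 70.914
Since 2.6π²/1.6² ≈ 10.024 < 19.3, λ₁ < 0.
The n=1 mode grows fastest (−λₙ is largest for n=1) → dominates.
Asymptotic: T ~ c₁ sin(πx/1.6) e^{9.276t} (exponential growth at rate −λ₁ ≈ 9.276).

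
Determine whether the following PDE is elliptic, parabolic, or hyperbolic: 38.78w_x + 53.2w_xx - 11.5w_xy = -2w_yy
Rewriting in standard form: 53.2w_xx - 11.5w_xy + 2w_yy + 38.78w_x = 0. Coefficients: A = 53.2, B = -11.5, C = 2. B² - 4AC = -293.35, which is negative, so the equation is elliptic.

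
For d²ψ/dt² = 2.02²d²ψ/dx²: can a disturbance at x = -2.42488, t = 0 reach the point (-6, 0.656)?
No. The domain of dependence is [-7.32512, -4.67488], and -2.42488 is outside this interval.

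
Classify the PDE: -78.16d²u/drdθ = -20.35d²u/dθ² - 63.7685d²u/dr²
Rewriting in standard form: 63.7685d²u/dr² - 78.16d²u/drdθ + 20.35d²u/dθ² = 0. A = 63.7685, B = -78.16, C = 20.35. Discriminant B² - 4AC = 918.2297. Since 918.2297 > 0, hyperbolic.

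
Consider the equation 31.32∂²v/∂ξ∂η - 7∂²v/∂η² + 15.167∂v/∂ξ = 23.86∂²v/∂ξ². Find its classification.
Rewriting in standard form: -23.86∂²v/∂ξ² + 31.32∂²v/∂ξ∂η - 7∂²v/∂η² + 15.167∂v/∂ξ = 0. Hyperbolic. (A = -23.86, B = 31.32, C = -7 gives B² - 4AC = 312.8624.)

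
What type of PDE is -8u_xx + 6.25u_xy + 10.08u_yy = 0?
With A = -8, B = 6.25, C = 10.08, the discriminant is 361.6225. This is a hyperbolic PDE.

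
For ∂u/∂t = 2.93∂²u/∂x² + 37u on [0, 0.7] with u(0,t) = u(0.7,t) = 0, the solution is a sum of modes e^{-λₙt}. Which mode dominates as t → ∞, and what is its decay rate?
Eigenvalues: λₙ = 2.93n²π²/0.7² - 37.
First three modes:
  n=1: λ₁ = 2.93π²/0.7² - 37 ≈ 22.016
  n=2: λ₂ = 11.72π²/0.7² - 37 ≈ 199.065
  n=3: λ₃ = 26.37π²/0.7² - 37 ≈ 494.146
Since 2.93π²/0.7² ≈ 59.016 > 37, all λₙ > 0.
The n=1 mode decays slowest → dominates as t → ∞.
Asymptotic: u ~ c₁ sin(πx/0.7) e^{-λ₁t} with decay rate λ₁ ≈ 22.016.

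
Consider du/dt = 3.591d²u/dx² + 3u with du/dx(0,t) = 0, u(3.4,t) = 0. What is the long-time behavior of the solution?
As t → ∞, u grows unboundedly. Reaction dominates diffusion (r=3 > κπ²/(4L²)≈0.77); solution grows exponentially.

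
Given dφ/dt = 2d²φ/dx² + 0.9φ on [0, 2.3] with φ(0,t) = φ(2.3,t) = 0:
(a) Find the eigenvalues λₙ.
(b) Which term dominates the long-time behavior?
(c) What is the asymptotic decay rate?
Eigenvalues: λₙ = 2n²π²/2.3² - 0.9.
First three modes:
  n=1: λ₁ = 2π²/2.3² - 0.9 ≈ 2.831
  n=2: λ₂ = 8π²/2.3² - 0.9 ≈ 14.026
  n=3: λ₃ = 18π²/2.3² - 0.9 ≈ 32.683
Since 2π²/2.3² ≈ 3.731 > 0.9, all λₙ > 0.
The n=1 mode decays slowest → dominates as t → ∞.
Asymptotic: φ ~ c₁ sin(πx/2.3) e^{-λ₁t} with decay rate λ₁ ≈ 2.831.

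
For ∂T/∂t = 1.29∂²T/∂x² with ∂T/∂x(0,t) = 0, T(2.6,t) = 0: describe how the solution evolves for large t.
T → 0. Heat escapes through the Dirichlet boundary.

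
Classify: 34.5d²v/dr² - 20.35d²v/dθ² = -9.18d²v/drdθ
Rewriting in standard form: 34.5d²v/dr² + 9.18d²v/drdθ - 20.35d²v/dθ² = 0. Hyperbolic (discriminant = 2892.5724).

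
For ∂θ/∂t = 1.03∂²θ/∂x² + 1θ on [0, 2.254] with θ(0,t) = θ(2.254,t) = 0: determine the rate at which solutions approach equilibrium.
Eigenvalues: λₙ = 1.03n²π²/2.254² - 1.
First three modes:
  n=1: λ₁ = 1.03π²/2.254² - 1 ≈ 1.001
  n=2: λ₂ = 4.12π²/2.254² - 1 ≈ 7.004
  n=3: λ₃ = 9.27π²/2.254² - 1 ≈ 17.008
Since 1.03π²/2.254² ≈ 2.001 > 1, all λₙ > 0.
The n=1 mode decays slowest → dominates as t → ∞.
Asymptotic: θ ~ c₁ sin(πx/2.254) e^{-λ₁t} with decay rate λ₁ ≈ 1.001.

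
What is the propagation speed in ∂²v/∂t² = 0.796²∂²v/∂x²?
Speed = 0.796. Information travels along characteristics x = x₀ ± 0.796t.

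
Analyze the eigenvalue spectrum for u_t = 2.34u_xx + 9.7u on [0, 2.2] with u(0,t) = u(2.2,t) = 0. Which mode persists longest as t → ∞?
Eigenvalues: λₙ = 2.34n²π²/2.2² - 9.7.
First three modes:
  n=1: λ₁ = 2.34π²/2.2² - 9.7 ≈ -4.928
  n=2: λ₂ = 9.36π²/2.2² - 9.7 ≈ 9.387
  n=3: λ₃ = 21.06π²/2.2² - 9.7 ≈ 33.245
Since 2.34π²/2.2² ≈ 4.772 < 9.7, λ₁ < 0.
The n=1 mode grows fastest (−λₙ is largest for n=1) → dominates.
Asymptotic: u ~ c₁ sin(πx/2.2) e^{4.928t} (exponential growth at rate −λ₁ ≈ 4.928).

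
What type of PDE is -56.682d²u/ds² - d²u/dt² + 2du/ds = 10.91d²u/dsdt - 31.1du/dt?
Rewriting in standard form: -56.682d²u/ds² - 10.91d²u/dsdt - d²u/dt² + 2du/ds + 31.1du/dt = 0. With A = -56.682, B = -10.91, C = -1, the discriminant is -107.6999. This is an elliptic PDE.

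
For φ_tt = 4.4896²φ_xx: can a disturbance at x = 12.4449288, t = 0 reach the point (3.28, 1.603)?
No. The domain of dependence is [-3.9168288, 10.4768288], and 12.4449288 is outside this interval.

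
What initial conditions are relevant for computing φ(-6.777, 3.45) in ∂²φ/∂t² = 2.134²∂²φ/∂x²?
Domain of dependence: [-14.1393, 0.5853]. Signals travel at speed 2.134, so data within |x - -6.777| ≤ 2.134·3.45 = 7.3623 can reach the point.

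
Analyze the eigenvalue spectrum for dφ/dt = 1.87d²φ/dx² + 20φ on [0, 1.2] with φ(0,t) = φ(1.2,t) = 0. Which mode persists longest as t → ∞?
Eigenvalues: λₙ = 1.87n²π²/1.2² - 20.
First three modes:
  n=1: λ₁ = 1.87π²/1.2² - 20 ≈ -7.183
  n=2: λ₂ = 7.48π²/1.2² - 20 ≈ 31.267
  n=3: λ₃ = 16.83π²/1.2² - 20 ≈ 95.351
Since 1.87π²/1.2² ≈ 12.817 < 20, λ₁ < 0.
The n=1 mode grows fastest (−λₙ is largest for n=1) → dominates.
Asymptotic: φ ~ c₁ sin(πx/1.2) e^{7.183t} (exponential growth at rate −λ₁ ≈ 7.183).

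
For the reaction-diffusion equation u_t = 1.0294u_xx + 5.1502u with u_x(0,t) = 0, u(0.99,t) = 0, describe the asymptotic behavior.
u grows unboundedly. Reaction dominates diffusion (r=5.1502 > κπ²/(4L²)≈2.59); solution grows exponentially.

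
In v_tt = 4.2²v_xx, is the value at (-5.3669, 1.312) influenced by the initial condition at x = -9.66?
Yes. The domain of dependence is [-10.8773, 0.1435], and -9.66 ∈ [-10.8773, 0.1435].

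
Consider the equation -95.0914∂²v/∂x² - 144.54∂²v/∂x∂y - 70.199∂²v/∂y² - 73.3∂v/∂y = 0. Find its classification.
Elliptic. (A = -95.0914, B = -144.54, C = -70.199 gives B² - 4AC = -5809.4731544.)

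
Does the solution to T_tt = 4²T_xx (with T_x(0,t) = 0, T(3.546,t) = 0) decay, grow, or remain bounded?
T oscillates (no decay). Energy is conserved; the solution oscillates indefinitely as standing waves.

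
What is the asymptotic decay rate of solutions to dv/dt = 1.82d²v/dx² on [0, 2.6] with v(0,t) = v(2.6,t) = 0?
Eigenvalues: λₙ = 1.82n²π²/2.6².
First three modes:
  n=1: λ₁ = 1.82π²/2.6² ≈ 2.657
  n=2: λ₂ = 7.28π²/2.6² ≈ 10.629 (4× faster decay)
  n=3: λ₃ = 16.38π²/2.6² ≈ 23.915 (9× faster decay)
As t → ∞, higher modes decay exponentially faster. The n=1 mode dominates: v ~ c₁ sin(πx/2.6) e^{-λ₁t}.
Decay rate: λ₁ = 1.82π²/2.6² ≈ 2.657.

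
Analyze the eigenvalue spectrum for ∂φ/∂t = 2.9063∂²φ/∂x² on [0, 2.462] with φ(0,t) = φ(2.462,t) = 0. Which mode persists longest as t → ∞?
Eigenvalues: λₙ = 2.9063n²π²/2.462².
First three modes:
  n=1: λ₁ = 2.9063π²/2.462² ≈ 4.732
  n=2: λ₂ = 11.6252π²/2.462² ≈ 18.929 (4× faster decay)
  n=3: λ₃ = 26.1567π²/2.462² ≈ 42.59 (9× faster decay)
As t → ∞, higher modes decay exponentially faster. The n=1 mode dominates: φ ~ c₁ sin(πx/2.462) e^{-λ₁t}.
Decay rate: λ₁ = 2.9063π²/2.462² ≈ 4.732.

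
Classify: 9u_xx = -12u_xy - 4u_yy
Rewriting in standard form: 9u_xx + 12u_xy + 4u_yy = 0. Parabolic (discriminant = 0).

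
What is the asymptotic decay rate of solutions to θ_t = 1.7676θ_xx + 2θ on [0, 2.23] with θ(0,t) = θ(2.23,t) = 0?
Eigenvalues: λₙ = 1.7676n²π²/2.23² - 2.
First three modes:
  n=1: λ₁ = 1.7676π²/2.23² - 2 ≈ 1.508
  n=2: λ₂ = 7.0704π²/2.23² - 2 ≈ 12.032
  n=3: λ₃ = 15.9084π²/2.23² - 2 ≈ 29.573
Since 1.7676π²/2.23² ≈ 3.508 > 2, all λₙ > 0.
The n=1 mode decays slowest → dominates as t → ∞.
Asymptotic: θ ~ c₁ sin(πx/2.23) e^{-λ₁t} with decay rate λ₁ ≈ 1.508.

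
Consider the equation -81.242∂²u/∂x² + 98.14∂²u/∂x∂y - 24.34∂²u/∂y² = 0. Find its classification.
Hyperbolic. (A = -81.242, B = 98.14, C = -24.34 gives B² - 4AC = 1721.73848.)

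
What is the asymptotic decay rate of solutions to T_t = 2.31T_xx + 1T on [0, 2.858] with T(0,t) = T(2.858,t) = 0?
Eigenvalues: λₙ = 2.31n²π²/2.858² - 1.
First three modes:
  n=1: λ₁ = 2.31π²/2.858² - 1 ≈ 1.791
  n=2: λ₂ = 9.24π²/2.858² - 1 ≈ 10.165
  n=3: λ₃ = 20.79π²/2.858² - 1 ≈ 24.121
Since 2.31π²/2.858² ≈ 2.791 > 1, all λₙ > 0.
The n=1 mode decays slowest → dominates as t → ∞.
Asymptotic: T ~ c₁ sin(πx/2.858) e^{-λ₁t} with decay rate λ₁ ≈ 1.791.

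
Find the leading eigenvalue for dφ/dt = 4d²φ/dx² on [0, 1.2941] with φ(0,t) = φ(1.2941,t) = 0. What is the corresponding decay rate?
Eigenvalues: λₙ = 4n²π²/1.2941².
First three modes:
  n=1: λ₁ = 4π²/1.2941² ≈ 23.573
  n=2: λ₂ = 16π²/1.2941² ≈ 94.294 (4× faster decay)
  n=3: λ₃ = 36π²/1.2941² ≈ 212.161 (9× faster decay)
As t → ∞, higher modes decay exponentially faster. The n=1 mode dominates: φ ~ c₁ sin(πx/1.2941) e^{-λ₁t}.
Decay rate: λ₁ = 4π²/1.2941² ≈ 23.573.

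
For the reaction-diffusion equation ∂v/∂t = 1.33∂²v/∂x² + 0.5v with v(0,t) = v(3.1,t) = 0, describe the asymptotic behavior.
v → 0. Diffusion dominates reaction (r=0.5 < κπ²/L²≈1.37); solution decays.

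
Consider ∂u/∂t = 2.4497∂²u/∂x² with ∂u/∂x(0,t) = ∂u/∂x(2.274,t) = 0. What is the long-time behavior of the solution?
As t → ∞, u → constant (steady state). Heat is conserved (no flux at boundaries); solution approaches the spatial average.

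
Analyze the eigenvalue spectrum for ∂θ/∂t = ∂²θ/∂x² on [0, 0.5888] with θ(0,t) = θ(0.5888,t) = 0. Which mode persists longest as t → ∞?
Eigenvalues: λₙ = n²π²/0.5888².
First three modes:
  n=1: λ₁ = π²/0.5888² ≈ 28.468
  n=2: λ₂ = 4π²/0.5888² ≈ 113.874 (4× faster decay)
  n=3: λ₃ = 9π²/0.5888² ≈ 256.216 (9× faster decay)
As t → ∞, higher modes decay exponentially faster. The n=1 mode dominates: θ ~ c₁ sin(πx/0.5888) e^{-λ₁t}.
Decay rate: λ₁ = π²/0.5888² ≈ 28.468.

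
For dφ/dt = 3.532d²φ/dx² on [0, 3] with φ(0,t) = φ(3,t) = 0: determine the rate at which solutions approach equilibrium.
Eigenvalues: λₙ = 3.532n²π²/3².
First three modes:
  n=1: λ₁ = 3.532π²/3² ≈ 3.873
  n=2: λ₂ = 14.128π²/3² ≈ 15.493 (4× faster decay)
  n=3: λ₃ = 31.788π²/3² ≈ 34.859 (9× faster decay)
As t → ∞, higher modes decay exponentially faster. The n=1 mode dominates: φ ~ c₁ sin(πx/3) e^{-λ₁t}.
Decay rate: λ₁ = 3.532π²/3² ≈ 3.873.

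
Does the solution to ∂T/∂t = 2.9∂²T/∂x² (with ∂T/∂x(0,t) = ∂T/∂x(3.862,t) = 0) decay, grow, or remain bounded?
T → constant (steady state). Heat is conserved (no flux at boundaries); solution approaches the spatial average.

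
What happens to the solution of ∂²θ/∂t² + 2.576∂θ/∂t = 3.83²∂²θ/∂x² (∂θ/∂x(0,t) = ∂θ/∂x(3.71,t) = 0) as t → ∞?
θ → constant (steady state). Damping (γ=2.576) dissipates the nonconstant modes; with Neumann BCs the spatial average obeys M''+γM'=0 and tends to a finite limit.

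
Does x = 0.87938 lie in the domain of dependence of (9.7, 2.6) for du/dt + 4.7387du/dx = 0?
No. Only data at x = -2.62062 affects (9.7, 2.6). Advection has one-way propagation along characteristics.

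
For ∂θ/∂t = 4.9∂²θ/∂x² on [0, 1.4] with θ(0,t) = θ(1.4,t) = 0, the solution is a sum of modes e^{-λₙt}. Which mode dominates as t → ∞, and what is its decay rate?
Eigenvalues: λₙ = 4.9n²π²/1.4².
First three modes:
  n=1: λ₁ = 4.9π²/1.4² ≈ 24.674
  n=2: λ₂ = 19.6π²/1.4² ≈ 98.696 (4× faster decay)
  n=3: λ₃ = 44.1π²/1.4² ≈ 222.066 (9× faster decay)
As t → ∞, higher modes decay exponentially faster. The n=1 mode dominates: θ ~ c₁ sin(πx/1.4) e^{-λ₁t}.
Decay rate: λ₁ = 4.9π²/1.4² ≈ 24.674.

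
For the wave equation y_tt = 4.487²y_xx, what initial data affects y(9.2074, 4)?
Domain of dependence: [-8.7406, 27.1554]. Signals travel at speed 4.487, so data within |x - 9.2074| ≤ 4.487·4 = 17.948 can reach the point.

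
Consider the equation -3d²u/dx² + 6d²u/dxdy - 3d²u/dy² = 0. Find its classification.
Parabolic. (A = -3, B = 6, C = -3 gives B² - 4AC = 0.)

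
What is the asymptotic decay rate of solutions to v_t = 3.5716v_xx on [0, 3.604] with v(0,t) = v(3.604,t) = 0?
Eigenvalues: λₙ = 3.5716n²π²/3.604².
First three modes:
  n=1: λ₁ = 3.5716π²/3.604² ≈ 2.714
  n=2: λ₂ = 14.2864π²/3.604² ≈ 10.856 (4× faster decay)
  n=3: λ₃ = 32.1444π²/3.604² ≈ 24.425 (9× faster decay)
As t → ∞, higher modes decay exponentially faster. The n=1 mode dominates: v ~ c₁ sin(πx/3.604) e^{-λ₁t}.
Decay rate: λ₁ = 3.5716π²/3.604² ≈ 2.714.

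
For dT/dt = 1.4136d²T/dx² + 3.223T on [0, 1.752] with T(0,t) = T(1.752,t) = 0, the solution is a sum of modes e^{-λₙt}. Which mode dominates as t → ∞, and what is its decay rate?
Eigenvalues: λₙ = 1.4136n²π²/1.752² - 3.223.
First three modes:
  n=1: λ₁ = 1.4136π²/1.752² - 3.223 ≈ 1.322
  n=2: λ₂ = 5.6544π²/1.752² - 3.223 ≈ 14.958
  n=3: λ₃ = 12.7224π²/1.752² - 3.223 ≈ 37.684
Since 1.4136π²/1.752² ≈ 4.545 > 3.223, all λₙ > 0.
The n=1 mode decays slowest → dominates as t → ∞.
Asymptotic: T ~ c₁ sin(πx/1.752) e^{-λ₁t} with decay rate λ₁ ≈ 1.322.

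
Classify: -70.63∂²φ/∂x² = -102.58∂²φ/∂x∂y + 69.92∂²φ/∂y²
Rewriting in standard form: -70.63∂²φ/∂x² + 102.58∂²φ/∂x∂y - 69.92∂²φ/∂y² = 0. Elliptic (discriminant = -9231.142).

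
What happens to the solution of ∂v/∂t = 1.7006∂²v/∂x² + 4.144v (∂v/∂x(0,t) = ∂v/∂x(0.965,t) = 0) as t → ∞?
v grows unboundedly. With Neumann BCs the constant mode has diffusion eigenvalue 0, so any r > 0 makes it grow like e^(4.144t); solution grows exponentially.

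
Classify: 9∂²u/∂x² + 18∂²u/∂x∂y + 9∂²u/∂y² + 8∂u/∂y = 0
Parabolic (discriminant = 0).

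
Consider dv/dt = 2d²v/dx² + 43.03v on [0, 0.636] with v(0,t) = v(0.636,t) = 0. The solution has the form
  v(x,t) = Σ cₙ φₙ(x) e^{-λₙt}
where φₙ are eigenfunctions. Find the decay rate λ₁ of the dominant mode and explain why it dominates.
Eigenvalues: λₙ = 2n²π²/0.636² - 43.03.
First three modes:
  n=1: λ₁ = 2π²/0.636² - 43.03 ≈ 5.77
  n=2: λ₂ = 8π²/0.636² - 43.03 ≈ 152.168
  n=3: λ₃ = 18π²/0.636² - 43.03 ≈ 396.166
Since 2π²/0.636² ≈ 48.8 > 43.03, all λₙ > 0.
The n=1 mode decays slowest → dominates as t → ∞.
Asymptotic: v ~ c₁ sin(πx/0.636) e^{-λ₁t} with decay rate λ₁ ≈ 5.77.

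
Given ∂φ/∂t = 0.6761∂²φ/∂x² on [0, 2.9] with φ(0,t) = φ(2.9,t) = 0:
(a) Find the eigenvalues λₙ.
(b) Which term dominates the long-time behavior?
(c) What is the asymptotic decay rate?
Eigenvalues: λₙ = 0.6761n²π²/2.9².
First three modes:
  n=1: λ₁ = 0.6761π²/2.9² ≈ 0.793
  n=2: λ₂ = 2.7044π²/2.9² ≈ 3.174 (4× faster decay)
  n=3: λ₃ = 6.0849π²/2.9² ≈ 7.141 (9× faster decay)
As t → ∞, higher modes decay exponentially faster. The n=1 mode dominates: φ ~ c₁ sin(πx/2.9) e^{-λ₁t}.
Decay rate: λ₁ = 0.6761π²/2.9² ≈ 0.793.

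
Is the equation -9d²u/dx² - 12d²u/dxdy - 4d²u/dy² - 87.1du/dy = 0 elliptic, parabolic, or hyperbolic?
Computing B² - 4AC with A = -9, B = -12, C = -4: discriminant = 0 (zero). Answer: parabolic.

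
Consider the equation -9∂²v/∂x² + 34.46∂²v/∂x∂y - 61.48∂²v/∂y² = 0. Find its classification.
Elliptic. (A = -9, B = 34.46, C = -61.48 gives B² - 4AC = -1025.7884.)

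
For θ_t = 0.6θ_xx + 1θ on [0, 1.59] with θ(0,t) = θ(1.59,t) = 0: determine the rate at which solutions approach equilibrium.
Eigenvalues: λₙ = 0.6n²π²/1.59² - 1.
First three modes:
  n=1: λ₁ = 0.6π²/1.59² - 1 ≈ 1.342
  n=2: λ₂ = 2.4π²/1.59² - 1 ≈ 8.37
  n=3: λ₃ = 5.4π²/1.59² - 1 ≈ 20.081
Since 0.6π²/1.59² ≈ 2.342 > 1, all λₙ > 0.
The n=1 mode decays slowest → dominates as t → ∞.
Asymptotic: θ ~ c₁ sin(πx/1.59) e^{-λ₁t} with decay rate λ₁ ≈ 1.342.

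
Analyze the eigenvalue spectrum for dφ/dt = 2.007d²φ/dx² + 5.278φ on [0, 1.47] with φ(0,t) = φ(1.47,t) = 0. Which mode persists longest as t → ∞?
Eigenvalues: λₙ = 2.007n²π²/1.47² - 5.278.
First three modes:
  n=1: λ₁ = 2.007π²/1.47² - 5.278 ≈ 3.889
  n=2: λ₂ = 8.028π²/1.47² - 5.278 ≈ 31.389
  n=3: λ₃ = 18.063π²/1.47² - 5.278 ≈ 77.222
Since 2.007π²/1.47² ≈ 9.167 > 5.278, all λₙ > 0.
The n=1 mode decays slowest → dominates as t → ∞.
Asymptotic: φ ~ c₁ sin(πx/1.47) e^{-λ₁t} with decay rate λ₁ ≈ 3.889.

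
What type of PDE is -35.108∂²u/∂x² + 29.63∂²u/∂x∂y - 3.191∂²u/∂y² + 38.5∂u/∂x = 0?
With A = -35.108, B = 29.63, C = -3.191, the discriminant is 429.818388. This is a hyperbolic PDE.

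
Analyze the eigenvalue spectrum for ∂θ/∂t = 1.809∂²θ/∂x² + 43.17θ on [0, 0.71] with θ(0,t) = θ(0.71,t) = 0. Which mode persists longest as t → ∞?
Eigenvalues: λₙ = 1.809n²π²/0.71² - 43.17.
First three modes:
  n=1: λ₁ = 1.809π²/0.71² - 43.17 ≈ -7.752
  n=2: λ₂ = 7.236π²/0.71² - 43.17 ≈ 98.501
  n=3: λ₃ = 16.281π²/0.71² - 43.17 ≈ 275.59
Since 1.809π²/0.71² ≈ 35.418 < 43.17, λ₁ < 0.
The n=1 mode grows fastest (−λₙ is largest for n=1) → dominates.
Asymptotic: θ ~ c₁ sin(πx/0.71) e^{7.752t} (exponential growth at rate −λ₁ ≈ 7.752).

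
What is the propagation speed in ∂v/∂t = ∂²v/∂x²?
Infinite. The heat equation is parabolic, not hyperbolic, so disturbances propagate instantly.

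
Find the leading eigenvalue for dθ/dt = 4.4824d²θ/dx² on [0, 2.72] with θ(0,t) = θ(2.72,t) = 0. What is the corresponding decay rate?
Eigenvalues: λₙ = 4.4824n²π²/2.72².
First three modes:
  n=1: λ₁ = 4.4824π²/2.72² ≈ 5.98
  n=2: λ₂ = 17.9296π²/2.72² ≈ 23.918 (4× faster decay)
  n=3: λ₃ = 40.3416π²/2.72² ≈ 53.816 (9× faster decay)
As t → ∞, higher modes decay exponentially faster. The n=1 mode dominates: θ ~ c₁ sin(πx/2.72) e^{-λ₁t}.
Decay rate: λ₁ = 4.4824π²/2.72² ≈ 5.98.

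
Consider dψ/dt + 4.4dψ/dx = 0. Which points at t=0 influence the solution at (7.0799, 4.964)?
A single point: x = -14.7617. The characteristic through (7.0799, 4.964) is x - 4.4t = const, so x = 7.0799 - 4.4·4.964 = -14.7617.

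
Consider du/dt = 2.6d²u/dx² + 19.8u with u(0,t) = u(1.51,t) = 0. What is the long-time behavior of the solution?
As t → ∞, u grows unboundedly. Reaction dominates diffusion (r=19.8 > κπ²/L²≈11.25); solution grows exponentially.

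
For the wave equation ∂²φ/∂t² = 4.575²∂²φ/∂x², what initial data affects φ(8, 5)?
Domain of dependence: [-14.875, 30.875]. Signals travel at speed 4.575, so data within |x - 8| ≤ 4.575·5 = 22.875 can reach the point.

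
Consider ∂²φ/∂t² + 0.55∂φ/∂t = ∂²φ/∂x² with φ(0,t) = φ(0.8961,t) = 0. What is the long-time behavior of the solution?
As t → ∞, φ → 0. Damping (γ=0.55) dissipates energy; oscillations decay exponentially.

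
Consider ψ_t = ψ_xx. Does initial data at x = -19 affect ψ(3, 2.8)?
Yes, for any finite x. The heat equation has infinite propagation speed, so all initial data affects all points at any t > 0.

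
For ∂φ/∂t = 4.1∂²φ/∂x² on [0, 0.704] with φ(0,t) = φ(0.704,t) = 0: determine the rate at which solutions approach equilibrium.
Eigenvalues: λₙ = 4.1n²π²/0.704².
First three modes:
  n=1: λ₁ = 4.1π²/0.704² ≈ 81.647
  n=2: λ₂ = 16.4π²/0.704² ≈ 326.587 (4× faster decay)
  n=3: λ₃ = 36.9π²/0.704² ≈ 734.82 (9× faster decay)
As t → ∞, higher modes decay exponentially faster. The n=1 mode dominates: φ ~ c₁ sin(πx/0.704) e^{-λ₁t}.
Decay rate: λ₁ = 4.1π²/0.704² ≈ 81.647.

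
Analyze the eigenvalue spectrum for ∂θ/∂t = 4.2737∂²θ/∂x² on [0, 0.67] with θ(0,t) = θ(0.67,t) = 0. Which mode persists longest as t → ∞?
Eigenvalues: λₙ = 4.2737n²π²/0.67².
First three modes:
  n=1: λ₁ = 4.2737π²/0.67² ≈ 93.962
  n=2: λ₂ = 17.0948π²/0.67² ≈ 375.85 (4× faster decay)
  n=3: λ₃ = 38.4633π²/0.67² ≈ 845.662 (9× faster decay)
As t → ∞, higher modes decay exponentially faster. The n=1 mode dominates: θ ~ c₁ sin(πx/0.67) e^{-λ₁t}.
Decay rate: λ₁ = 4.2737π²/0.67² ≈ 93.962.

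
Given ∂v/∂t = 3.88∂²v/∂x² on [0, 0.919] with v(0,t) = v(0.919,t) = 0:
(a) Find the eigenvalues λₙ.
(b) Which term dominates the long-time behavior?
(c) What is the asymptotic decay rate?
Eigenvalues: λₙ = 3.88n²π²/0.919².
First three modes:
  n=1: λ₁ = 3.88π²/0.919² ≈ 45.342
  n=2: λ₂ = 15.52π²/0.919² ≈ 181.368 (4× faster decay)
  n=3: λ₃ = 34.92π²/0.919² ≈ 408.078 (9× faster decay)
As t → ∞, higher modes decay exponentially faster. The n=1 mode dominates: v ~ c₁ sin(πx/0.919) e^{-λ₁t}.
Decay rate: λ₁ = 3.88π²/0.919² ≈ 45.342.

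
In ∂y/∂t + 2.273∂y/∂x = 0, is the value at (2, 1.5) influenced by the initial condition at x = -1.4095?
Yes. The characteristic through (2, 1.5) passes through x = -1.4095.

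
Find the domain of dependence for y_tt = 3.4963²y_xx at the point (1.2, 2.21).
Domain of dependence: [-6.526823, 8.926823]. Signals travel at speed 3.4963, so data within |x - 1.2| ≤ 3.4963·2.21 = 7.726823 can reach the point.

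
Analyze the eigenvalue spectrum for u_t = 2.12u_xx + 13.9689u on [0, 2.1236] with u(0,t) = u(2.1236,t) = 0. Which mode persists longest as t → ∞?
Eigenvalues: λₙ = 2.12n²π²/2.1236² - 13.9689.
First three modes:
  n=1: λ₁ = 2.12π²/2.1236² - 13.9689 ≈ -9.329
  n=2: λ₂ = 8.48π²/2.1236² - 13.9689 ≈ 4.59
  n=3: λ₃ = 19.08π²/2.1236² - 13.9689 ≈ 27.788
Since 2.12π²/2.1236² ≈ 4.64 < 13.9689, λ₁ < 0.
The n=1 mode grows fastest (−λₙ is largest for n=1) → dominates.
Asymptotic: u ~ c₁ sin(πx/2.1236) e^{9.329t} (exponential growth at rate −λ₁ ≈ 9.329).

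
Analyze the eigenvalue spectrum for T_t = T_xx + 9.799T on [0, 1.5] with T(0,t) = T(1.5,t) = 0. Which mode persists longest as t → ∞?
Eigenvalues: λₙ = n²π²/1.5² - 9.799.
First three modes:
  n=1: λ₁ = π²/1.5² - 9.799 ≈ -5.413
  n=2: λ₂ = 4π²/1.5² - 9.799 ≈ 7.747
  n=3: λ₃ = 9π²/1.5² - 9.799 ≈ 29.679
Since π²/1.5² ≈ 4.386 < 9.799, λ₁ < 0.
The n=1 mode grows fastest (−λₙ is largest for n=1) → dominates.
Asymptotic: T ~ c₁ sin(πx/1.5) e^{5.413t} (exponential growth at rate −λ₁ ≈ 5.413).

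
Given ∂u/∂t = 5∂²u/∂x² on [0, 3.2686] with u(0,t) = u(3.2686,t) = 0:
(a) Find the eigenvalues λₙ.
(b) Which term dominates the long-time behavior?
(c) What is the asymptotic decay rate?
Eigenvalues: λₙ = 5n²π²/3.2686².
First three modes:
  n=1: λ₁ = 5π²/3.2686² ≈ 4.619
  n=2: λ₂ = 20π²/3.2686² ≈ 18.476 (4× faster decay)
  n=3: λ₃ = 45π²/3.2686² ≈ 41.571 (9× faster decay)
As t → ∞, higher modes decay exponentially faster. The n=1 mode dominates: u ~ c₁ sin(πx/3.2686) e^{-λ₁t}.
Decay rate: λ₁ = 5π²/3.2686² ≈ 4.619.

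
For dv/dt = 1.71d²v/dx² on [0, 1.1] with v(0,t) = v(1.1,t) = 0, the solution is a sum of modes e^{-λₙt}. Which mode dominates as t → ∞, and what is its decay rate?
Eigenvalues: λₙ = 1.71n²π²/1.1².
First three modes:
  n=1: λ₁ = 1.71π²/1.1² ≈ 13.948
  n=2: λ₂ = 6.84π²/1.1² ≈ 55.792 (4× faster decay)
  n=3: λ₃ = 15.39π²/1.1² ≈ 125.532 (9× faster decay)
As t → ∞, higher modes decay exponentially faster. The n=1 mode dominates: v ~ c₁ sin(πx/1.1) e^{-λ₁t}.
Decay rate: λ₁ = 1.71π²/1.1² ≈ 13.948.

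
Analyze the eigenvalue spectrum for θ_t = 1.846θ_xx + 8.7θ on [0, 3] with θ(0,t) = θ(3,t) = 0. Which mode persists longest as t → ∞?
Eigenvalues: λₙ = 1.846n²π²/3² - 8.7.
First three modes:
  n=1: λ₁ = 1.846π²/3² - 8.7 ≈ -6.676
  n=2: λ₂ = 7.384π²/3² - 8.7 ≈ -0.603
  n=3: λ₃ = 16.614π²/3² - 8.7 ≈ 9.519
Since 1.846π²/3² ≈ 2.024 < 8.7, λ₁ < 0.
The n=1 mode grows fastest (−λₙ is largest for n=1) → dominates.
Asymptotic: θ ~ c₁ sin(πx/3) e^{6.676t} (exponential growth at rate −λ₁ ≈ 6.676).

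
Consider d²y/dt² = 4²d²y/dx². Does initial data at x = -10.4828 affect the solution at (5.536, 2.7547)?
No. The domain of dependence is [-5.4828, 16.5548], and -10.4828 is outside this interval.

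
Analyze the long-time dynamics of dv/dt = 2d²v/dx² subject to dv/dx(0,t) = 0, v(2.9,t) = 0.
Long-time behavior: v → 0. Heat escapes through the Dirichlet boundary.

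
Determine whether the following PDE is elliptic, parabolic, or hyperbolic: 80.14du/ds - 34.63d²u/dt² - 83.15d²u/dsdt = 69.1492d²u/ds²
Rewriting in standard form: -69.1492d²u/ds² - 83.15d²u/dsdt - 34.63d²u/dt² + 80.14du/ds = 0. Coefficients: A = -69.1492, B = -83.15, C = -34.63. B² - 4AC = -2664.624684, which is negative, so the equation is elliptic.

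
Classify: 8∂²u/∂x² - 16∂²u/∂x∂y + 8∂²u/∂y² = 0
Parabolic (discriminant = 0).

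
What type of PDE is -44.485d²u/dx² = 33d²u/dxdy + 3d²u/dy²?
Rewriting in standard form: -44.485d²u/dx² - 33d²u/dxdy - 3d²u/dy² = 0. With A = -44.485, B = -33, C = -3, the discriminant is 555.18. This is a hyperbolic PDE.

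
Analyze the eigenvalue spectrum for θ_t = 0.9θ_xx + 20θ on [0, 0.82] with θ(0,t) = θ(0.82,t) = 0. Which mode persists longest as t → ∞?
Eigenvalues: λₙ = 0.9n²π²/0.82² - 20.
First three modes:
  n=1: λ₁ = 0.9π²/0.82² - 20 ≈ -6.79
  n=2: λ₂ = 3.6π²/0.82² - 20 ≈ 32.841
  n=3: λ₃ = 8.1π²/0.82² - 20 ≈ 98.893
Since 0.9π²/0.82² ≈ 13.21 < 20, λ₁ < 0.
The n=1 mode grows fastest (−λₙ is largest for n=1) → dominates.
Asymptotic: θ ~ c₁ sin(πx/0.82) e^{6.79t} (exponential growth at rate −λ₁ ≈ 6.79).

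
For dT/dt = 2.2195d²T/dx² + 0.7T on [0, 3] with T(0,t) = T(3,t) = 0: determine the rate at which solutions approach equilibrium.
Eigenvalues: λₙ = 2.2195n²π²/3² - 0.7.
First three modes:
  n=1: λ₁ = 2.2195π²/3² - 0.7 ≈ 1.734
  n=2: λ₂ = 8.878π²/3² - 0.7 ≈ 9.036
  n=3: λ₃ = 19.9755π²/3² - 0.7 ≈ 21.206
Since 2.2195π²/3² ≈ 2.434 > 0.7, all λₙ > 0.
The n=1 mode decays slowest → dominates as t → ∞.
Asymptotic: T ~ c₁ sin(πx/3) e^{-λ₁t} with decay rate λ₁ ≈ 1.734.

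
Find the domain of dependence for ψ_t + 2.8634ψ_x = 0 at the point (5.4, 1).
A single point: x = 2.5366. The characteristic through (5.4, 1) is x - 2.8634t = const, so x = 5.4 - 2.8634·1 = 2.5366.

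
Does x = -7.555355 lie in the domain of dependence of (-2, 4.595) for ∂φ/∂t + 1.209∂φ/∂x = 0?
Yes. The characteristic through (-2, 4.595) passes through x = -7.555355.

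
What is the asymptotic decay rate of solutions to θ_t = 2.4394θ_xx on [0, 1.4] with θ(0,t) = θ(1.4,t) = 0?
Eigenvalues: λₙ = 2.4394n²π²/1.4².
First three modes:
  n=1: λ₁ = 2.4394π²/1.4² ≈ 12.284
  n=2: λ₂ = 9.7576π²/1.4² ≈ 49.135 (4× faster decay)
  n=3: λ₃ = 21.9546π²/1.4² ≈ 110.553 (9× faster decay)
As t → ∞, higher modes decay exponentially faster. The n=1 mode dominates: θ ~ c₁ sin(πx/1.4) e^{-λ₁t}.
Decay rate: λ₁ = 2.4394π²/1.4² ≈ 12.284.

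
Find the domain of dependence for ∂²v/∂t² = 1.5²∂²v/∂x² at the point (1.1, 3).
Domain of dependence: [-3.4, 5.6]. Signals travel at speed 1.5, so data within |x - 1.1| ≤ 1.5·3 = 4.5 can reach the point.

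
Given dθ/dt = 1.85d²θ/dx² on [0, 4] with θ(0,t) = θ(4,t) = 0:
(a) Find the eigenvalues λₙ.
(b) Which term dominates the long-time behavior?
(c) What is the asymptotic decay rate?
Eigenvalues: λₙ = 1.85n²π²/4².
First three modes:
  n=1: λ₁ = 1.85π²/4² ≈ 1.141
  n=2: λ₂ = 7.4π²/4² ≈ 4.565 (4× faster decay)
  n=3: λ₃ = 16.65π²/4² ≈ 10.271 (9× faster decay)
As t → ∞, higher modes decay exponentially faster. The n=1 mode dominates: θ ~ c₁ sin(πx/4) e^{-λ₁t}.
Decay rate: λ₁ = 1.85π²/4² ≈ 1.141.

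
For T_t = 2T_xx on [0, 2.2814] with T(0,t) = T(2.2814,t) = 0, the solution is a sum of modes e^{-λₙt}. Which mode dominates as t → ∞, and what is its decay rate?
Eigenvalues: λₙ = 2n²π²/2.2814².
First three modes:
  n=1: λ₁ = 2π²/2.2814² ≈ 3.793
  n=2: λ₂ = 8π²/2.2814² ≈ 15.17 (4× faster decay)
  n=3: λ₃ = 18π²/2.2814² ≈ 34.133 (9× faster decay)
As t → ∞, higher modes decay exponentially faster. The n=1 mode dominates: T ~ c₁ sin(πx/2.2814) e^{-λ₁t}.
Decay rate: λ₁ = 2π²/2.2814² ≈ 3.793.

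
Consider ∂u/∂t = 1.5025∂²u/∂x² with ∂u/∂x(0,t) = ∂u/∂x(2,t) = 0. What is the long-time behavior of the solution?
As t → ∞, u → constant (steady state). Heat is conserved (no flux at boundaries); solution approaches the spatial average.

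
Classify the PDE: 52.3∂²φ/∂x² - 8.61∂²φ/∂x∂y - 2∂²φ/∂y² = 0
A = 52.3, B = -8.61, C = -2. Discriminant B² - 4AC = 492.5321. Since 492.5321 > 0, hyperbolic.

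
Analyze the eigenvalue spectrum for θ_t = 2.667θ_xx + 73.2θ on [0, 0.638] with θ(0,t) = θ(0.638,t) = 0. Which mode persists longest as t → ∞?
Eigenvalues: λₙ = 2.667n²π²/0.638² - 73.2.
First three modes:
  n=1: λ₁ = 2.667π²/0.638² - 73.2 ≈ -8.533
  n=2: λ₂ = 10.668π²/0.638² - 73.2 ≈ 185.467
  n=3: λ₃ = 24.003π²/0.638² - 73.2 ≈ 508.801
Since 2.667π²/0.638² ≈ 64.667 < 73.2, λ₁ < 0.
The n=1 mode grows fastest (−λₙ is largest for n=1) → dominates.
Asymptotic: θ ~ c₁ sin(πx/0.638) e^{8.533t} (exponential growth at rate −λ₁ ≈ 8.533).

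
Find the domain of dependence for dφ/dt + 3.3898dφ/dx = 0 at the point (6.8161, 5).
A single point: x = -10.1329. The characteristic through (6.8161, 5) is x - 3.3898t = const, so x = 6.8161 - 3.3898·5 = -10.1329.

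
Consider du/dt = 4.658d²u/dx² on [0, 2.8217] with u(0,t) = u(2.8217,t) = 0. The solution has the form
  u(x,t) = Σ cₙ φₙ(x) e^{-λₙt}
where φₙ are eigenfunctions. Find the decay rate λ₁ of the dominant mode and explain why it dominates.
Eigenvalues: λₙ = 4.658n²π²/2.8217².
First three modes:
  n=1: λ₁ = 4.658π²/2.8217² ≈ 5.774
  n=2: λ₂ = 18.632π²/2.8217² ≈ 23.096 (4× faster decay)
  n=3: λ₃ = 41.922π²/2.8217² ≈ 51.966 (9× faster decay)
As t → ∞, higher modes decay exponentially faster. The n=1 mode dominates: u ~ c₁ sin(πx/2.8217) e^{-λ₁t}.
Decay rate: λ₁ = 4.658π²/2.8217² ≈ 5.774.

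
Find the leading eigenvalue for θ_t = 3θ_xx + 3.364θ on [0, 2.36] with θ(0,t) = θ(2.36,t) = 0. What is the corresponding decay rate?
Eigenvalues: λₙ = 3n²π²/2.36² - 3.364.
First three modes:
  n=1: λ₁ = 3π²/2.36² - 3.364 ≈ 1.952
  n=2: λ₂ = 12π²/2.36² - 3.364 ≈ 17.901
  n=3: λ₃ = 27π²/2.36² - 3.364 ≈ 44.481
Since 3π²/2.36² ≈ 5.316 > 3.364, all λₙ > 0.
The n=1 mode decays slowest → dominates as t → ∞.
Asymptotic: θ ~ c₁ sin(πx/2.36) e^{-λ₁t} with decay rate λ₁ ≈ 1.952.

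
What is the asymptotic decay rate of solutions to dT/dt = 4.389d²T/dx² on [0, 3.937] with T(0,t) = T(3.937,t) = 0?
Eigenvalues: λₙ = 4.389n²π²/3.937².
First three modes:
  n=1: λ₁ = 4.389π²/3.937² ≈ 2.795
  n=2: λ₂ = 17.556π²/3.937² ≈ 11.179 (4× faster decay)
  n=3: λ₃ = 39.501π²/3.937² ≈ 25.152 (9× faster decay)
As t → ∞, higher modes decay exponentially faster. The n=1 mode dominates: T ~ c₁ sin(πx/3.937) e^{-λ₁t}.
Decay rate: λ₁ = 4.389π²/3.937² ≈ 2.795.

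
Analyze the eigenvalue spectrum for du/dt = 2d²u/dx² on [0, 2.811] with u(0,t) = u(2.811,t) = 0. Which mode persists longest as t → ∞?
Eigenvalues: λₙ = 2n²π²/2.811².
First three modes:
  n=1: λ₁ = 2π²/2.811² ≈ 2.498
  n=2: λ₂ = 8π²/2.811² ≈ 9.992 (4× faster decay)
  n=3: λ₃ = 18π²/2.811² ≈ 22.483 (9× faster decay)
As t → ∞, higher modes decay exponentially faster. The n=1 mode dominates: u ~ c₁ sin(πx/2.811) e^{-λ₁t}.
Decay rate: λ₁ = 2π²/2.811² ≈ 2.498.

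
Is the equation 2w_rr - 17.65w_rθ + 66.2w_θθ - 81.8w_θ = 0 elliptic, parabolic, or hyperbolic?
Computing B² - 4AC with A = 2, B = -17.65, C = 66.2: discriminant = -218.0775 (negative). Answer: elliptic.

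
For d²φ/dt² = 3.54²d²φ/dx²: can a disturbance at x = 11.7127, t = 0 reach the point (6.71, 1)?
No. The domain of dependence is [3.17, 10.25], and 11.7127 is outside this interval.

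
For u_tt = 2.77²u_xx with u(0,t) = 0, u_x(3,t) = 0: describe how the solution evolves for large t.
u oscillates (no decay). Energy is conserved; the solution oscillates indefinitely as standing waves.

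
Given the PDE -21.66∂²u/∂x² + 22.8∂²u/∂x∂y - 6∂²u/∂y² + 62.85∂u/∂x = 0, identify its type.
The second-order coefficients are A = -21.66, B = 22.8, C = -6. Since B² - 4AC = 0 = 0, this is a parabolic PDE.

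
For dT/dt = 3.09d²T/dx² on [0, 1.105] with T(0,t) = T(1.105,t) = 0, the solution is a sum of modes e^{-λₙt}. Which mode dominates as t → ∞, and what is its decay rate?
Eigenvalues: λₙ = 3.09n²π²/1.105².
First three modes:
  n=1: λ₁ = 3.09π²/1.105² ≈ 24.977
  n=2: λ₂ = 12.36π²/1.105² ≈ 99.906 (4× faster decay)
  n=3: λ₃ = 27.81π²/1.105² ≈ 224.79 (9× faster decay)
As t → ∞, higher modes decay exponentially faster. The n=1 mode dominates: T ~ c₁ sin(πx/1.105) e^{-λ₁t}.
Decay rate: λ₁ = 3.09π²/1.105² ≈ 24.977.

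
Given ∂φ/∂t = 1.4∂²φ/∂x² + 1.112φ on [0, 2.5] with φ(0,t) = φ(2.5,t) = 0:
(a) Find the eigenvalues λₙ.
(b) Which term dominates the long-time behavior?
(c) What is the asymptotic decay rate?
Eigenvalues: λₙ = 1.4n²π²/2.5² - 1.112.
First three modes:
  n=1: λ₁ = 1.4π²/2.5² - 1.112 ≈ 1.099
  n=2: λ₂ = 5.6π²/2.5² - 1.112 ≈ 7.731
  n=3: λ₃ = 12.6π²/2.5² - 1.112 ≈ 18.785
Since 1.4π²/2.5² ≈ 2.211 > 1.112, all λₙ > 0.
The n=1 mode decays slowest → dominates as t → ∞.
Asymptotic: φ ~ c₁ sin(πx/2.5) e^{-λ₁t} with decay rate λ₁ ≈ 1.099.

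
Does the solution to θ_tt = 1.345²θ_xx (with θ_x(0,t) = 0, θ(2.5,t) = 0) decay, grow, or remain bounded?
θ oscillates (no decay). Energy is conserved; the solution oscillates indefinitely as standing waves.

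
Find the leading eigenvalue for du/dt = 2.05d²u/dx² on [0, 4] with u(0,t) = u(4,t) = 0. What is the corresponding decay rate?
Eigenvalues: λₙ = 2.05n²π²/4².
First three modes:
  n=1: λ₁ = 2.05π²/4² ≈ 1.265
  n=2: λ₂ = 8.2π²/4² ≈ 5.058 (4× faster decay)
  n=3: λ₃ = 18.45π²/4² ≈ 11.381 (9× faster decay)
As t → ∞, higher modes decay exponentially faster. The n=1 mode dominates: u ~ c₁ sin(πx/4) e^{-λ₁t}.
Decay rate: λ₁ = 2.05π²/4² ≈ 1.265.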